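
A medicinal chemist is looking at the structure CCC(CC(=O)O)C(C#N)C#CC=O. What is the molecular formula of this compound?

Walk through each heavy atom and fill implicit hydrogens from standard valence (C 4, N 3, O 2, S 2, halogen 1):
  atom 1: C, bond orders sum to 1 (valence 4) → 3 H
  atom 2: C, bond orders sum to 2 (valence 4) → 2 H
  atom 3: C, bond orders sum to 3 (valence 4) → 1 H
  atom 4: C, bond orders sum to 2 (valence 4) → 2 H
  atom 5: C, bond orders sum to 4 (valence 4) → 0 H
  atom 6: O, bond orders sum to 2 (valence 2) → 0 H
  atom 7: O, bond orders sum to 1 (valence 2) → 1 H
  atom 8: C, bond orders sum to 3 (valence 4) → 1 H
  atom 9: C, bond orders sum to 4 (valence 4) → 0 H
  atom 10: N, bond orders sum to 3 (valence 3) → 0 H
  atom 11: C, bond orders sum to 4 (valence 4) → 0 H
  atom 12: C, bond orders sum to 4 (valence 4) → 0 H
  atom 13: C, bond orders sum to 3 (valence 4) → 1 H
  atom 14: O, bond orders sum to 2 (valence 2) → 0 H
Totals → C:10, H:11, N:1, O:3.
In Hill order: C10H11NO3.

C10H11NO3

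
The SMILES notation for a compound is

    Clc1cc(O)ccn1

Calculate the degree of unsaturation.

4

Molecular formula: C5H4ClNO.
DoU = (2C + 2 + N − H − X) / 2, where X is the halogen count and O/S are ignored.
    = (2·5 + 2 + 1 − 4 − 1) / 2 = 8 / 2 = 4.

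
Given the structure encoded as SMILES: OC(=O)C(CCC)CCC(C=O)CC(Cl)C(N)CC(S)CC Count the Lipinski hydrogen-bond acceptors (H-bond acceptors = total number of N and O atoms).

N atoms: 1; O atoms: 3.
Lipinski HBA = 1 + 3 = 4.

4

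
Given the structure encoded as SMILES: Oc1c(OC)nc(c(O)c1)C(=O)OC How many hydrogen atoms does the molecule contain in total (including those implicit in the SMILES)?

9

Walk through each heavy atom and fill implicit hydrogens from standard valence (C 4, N 3, O 2, S 2, halogen 1); for lowercase aromatic atoms, an aromatic c carries 1 H when it has two neighbours and 0 H with three, and aromatic n carries 0 H:
  atom 1: O, bond orders sum to 1 (valence 2) → 1 H
  atom 2: aromatic c, 3 neighbours → 0 H
  atom 3: aromatic c, 3 neighbours → 0 H
  atom 4: O, bond orders sum to 2 (valence 2) → 0 H
  atom 5: C, bond orders sum to 1 (valence 4) → 3 H
  atom 6: aromatic n, 2 neighbours → 0 H
  atom 7: aromatic c, 3 neighbours → 0 H
  atom 8: aromatic c, 3 neighbours → 0 H
  atom 9: O, bond orders sum to 1 (valence 2) → 1 H
  atom 10: aromatic c, 2 neighbours → 1 H
  atom 11: C, bond orders sum to 4 (valence 4) → 0 H
  atom 12: O, bond orders sum to 2 (valence 2) → 0 H
  atom 13: O, bond orders sum to 2 (valence 2) → 0 H
  atom 14: C, bond orders sum to 1 (valence 4) → 3 H
Total hydrogens: 9.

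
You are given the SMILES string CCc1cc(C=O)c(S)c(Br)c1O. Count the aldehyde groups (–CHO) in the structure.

The aldehyde motif appears at heavy-atom position 6 in the SMILES.
Other groups present: 1 hydroxyl, 1 thiol.
Aldehyde count: 1.

1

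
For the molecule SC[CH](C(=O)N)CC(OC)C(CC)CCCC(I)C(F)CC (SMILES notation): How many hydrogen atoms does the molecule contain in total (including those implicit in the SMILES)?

Walk through each heavy atom and fill implicit hydrogens from standard valence (C 4, N 3, O 2, S 2, halogen 1):
  atom 1: S, bond orders sum to 1 (valence 2) → 1 H
  atom 2: C, bond orders sum to 2 (valence 4) → 2 H
  atom 3: C with explicit H count 1
  atom 4: C, bond orders sum to 4 (valence 4) → 0 H
  atom 5: O, bond orders sum to 2 (valence 2) → 0 H
  atom 6: N, bond orders sum to 1 (valence 3) → 2 H
  atom 7: C, bond orders sum to 2 (valence 4) → 2 H
  atom 8: C, bond orders sum to 3 (valence 4) → 1 H
  atom 9: O, bond orders sum to 2 (valence 2) → 0 H
  atom 10: C, bond orders sum to 1 (valence 4) → 3 H
  atom 11: C, bond orders sum to 3 (valence 4) → 1 H
  atom 12: C, bond orders sum to 2 (valence 4) → 2 H
  atom 13: C, bond orders sum to 1 (valence 4) → 3 H
  atom 14: C, bond orders sum to 2 (valence 4) → 2 H
  atom 15: C, bond orders sum to 2 (valence 4) → 2 H
  atom 16: C, bond orders sum to 2 (valence 4) → 2 H
  atom 17: C, bond orders sum to 3 (valence 4) → 1 H
  atom 18: I (halogen, monovalent) → 0 H
  atom 19: C, bond orders sum to 3 (valence 4) → 1 H
  atom 20: F (halogen, monovalent) → 0 H
  atom 21: C, bond orders sum to 2 (valence 4) → 2 H
  atom 22: C, bond orders sum to 1 (valence 4) → 3 H
Total hydrogens: 31.

31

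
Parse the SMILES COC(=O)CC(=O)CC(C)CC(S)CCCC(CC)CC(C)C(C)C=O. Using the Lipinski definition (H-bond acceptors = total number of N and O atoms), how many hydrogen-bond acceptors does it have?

4

N atoms: 0; O atoms: 4.
Lipinski HBA = 0 + 4 = 4.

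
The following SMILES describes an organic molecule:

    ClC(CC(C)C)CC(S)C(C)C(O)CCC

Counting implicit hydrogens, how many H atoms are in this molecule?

27

Walk through each heavy atom and fill implicit hydrogens from standard valence (C 4, N 3, O 2, S 2, halogen 1):
  atom 1: Cl (halogen, monovalent) → 0 H
  atom 2: C, bond orders sum to 3 (valence 4) → 1 H
  atom 3: C, bond orders sum to 2 (valence 4) → 2 H
  atom 4: C, bond orders sum to 3 (valence 4) → 1 H
  atom 5: C, bond orders sum to 1 (valence 4) → 3 H
  atom 6: C, bond orders sum to 1 (valence 4) → 3 H
  atom 7: C, bond orders sum to 2 (valence 4) → 2 H
  atom 8: C, bond orders sum to 3 (valence 4) → 1 H
  atom 9: S, bond orders sum to 1 (valence 2) → 1 H
  atom 10: C, bond orders sum to 3 (valence 4) → 1 H
  atom 11: C, bond orders sum to 1 (valence 4) → 3 H
  atom 12: C, bond orders sum to 3 (valence 4) → 1 H
  atom 13: O, bond orders sum to 1 (valence 2) → 1 H
  atom 14: C, bond orders sum to 2 (valence 4) → 2 H
  atom 15: C, bond orders sum to 2 (valence 4) → 2 H
  atom 16: C, bond orders sum to 1 (valence 4) → 3 H
Total hydrogens: 27.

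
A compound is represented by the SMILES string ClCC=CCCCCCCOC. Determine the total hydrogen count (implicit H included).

19

Walk through each heavy atom and fill implicit hydrogens from standard valence (C 4, N 3, O 2, S 2, halogen 1):
  atom 1: Cl (halogen, monovalent) → 0 H
  atom 2: C, bond orders sum to 2 (valence 4) → 2 H
  atom 3: C, bond orders sum to 3 (valence 4) → 1 H
  atom 4: C, bond orders sum to 3 (valence 4) → 1 H
  atom 5: C, bond orders sum to 2 (valence 4) → 2 H
  atom 6: C, bond orders sum to 2 (valence 4) → 2 H
  atom 7: C, bond orders sum to 2 (valence 4) → 2 H
  atom 8: C, bond orders sum to 2 (valence 4) → 2 H
  atom 9: C, bond orders sum to 2 (valence 4) → 2 H
  atom 10: C, bond orders sum to 2 (valence 4) → 2 H
  atom 11: O, bond orders sum to 2 (valence 2) → 0 H
  atom 12: C, bond orders sum to 1 (valence 4) → 3 H
Total hydrogens: 19.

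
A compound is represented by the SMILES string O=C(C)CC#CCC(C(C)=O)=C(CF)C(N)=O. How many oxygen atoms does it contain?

Scan the SMILES for O atoms (remember two-letter symbols like Cl and Br are single atoms).
Oxygen count: 3.

3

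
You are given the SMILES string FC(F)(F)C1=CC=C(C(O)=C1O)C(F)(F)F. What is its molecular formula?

Walk through each heavy atom and fill implicit hydrogens from standard valence (C 4, N 3, O 2, S 2, halogen 1):
  atom 1: F (halogen, monovalent) → 0 H
  atom 2: C, bond orders sum to 4 (valence 4) → 0 H
  atom 3: F (halogen, monovalent) → 0 H
  atom 4: F (halogen, monovalent) → 0 H
  atom 5: C, bond orders sum to 4 (valence 4) → 0 H
  atom 6: C, bond orders sum to 3 (valence 4) → 1 H
  atom 7: C, bond orders sum to 3 (valence 4) → 1 H
  atom 8: C, bond orders sum to 4 (valence 4) → 0 H
  atom 9: C, bond orders sum to 4 (valence 4) → 0 H
  atom 10: O, bond orders sum to 1 (valence 2) → 1 H
  atom 11: C, bond orders sum to 4 (valence 4) → 0 H
  atom 12: O, bond orders sum to 1 (valence 2) → 1 H
  atom 13: C, bond orders sum to 4 (valence 4) → 0 H
  atom 14: F (halogen, monovalent) → 0 H
  atom 15: F (halogen, monovalent) → 0 H
  atom 16: F (halogen, monovalent) → 0 H
Totals → C:8, H:4, F:6, O:2.

C8H4F6O2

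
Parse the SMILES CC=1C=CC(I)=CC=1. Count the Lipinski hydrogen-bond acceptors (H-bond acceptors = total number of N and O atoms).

N atoms: 0; O atoms: 0.
Lipinski HBA = 0 + 0 = 0.

0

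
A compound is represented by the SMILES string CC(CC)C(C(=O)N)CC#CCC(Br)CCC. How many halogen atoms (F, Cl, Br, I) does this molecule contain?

Halogen atoms appear at heavy-atom position 14 (1×Br).
Other groups present: 1 alkyne, 1 amide.
Halogen count: 1.

1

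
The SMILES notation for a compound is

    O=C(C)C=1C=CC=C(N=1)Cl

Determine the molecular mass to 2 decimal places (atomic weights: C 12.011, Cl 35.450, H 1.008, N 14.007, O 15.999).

First, the molecular formula is C7H6ClNO (counting implicit H from valence).
  C: 7 × 12.011 = 84.077
  Cl: 1 × 35.450 = 35.450
  H: 6 × 1.008 = 6.048
  N: 1 × 14.007 = 14.007
  O: 1 × 15.999 = 15.999
Sum: 7×12.011 + 1×35.450 + 6×1.008 + 1×14.007 + 1×15.999 = 155.581 → 155.58 g/mol.

155.58 g/mol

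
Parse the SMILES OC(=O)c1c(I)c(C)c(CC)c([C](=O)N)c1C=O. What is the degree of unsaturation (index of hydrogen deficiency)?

7

Molecular formula: C12H12INO4.
DoU = (2C + 2 + N − H − X) / 2, where X is the halogen count and O/S are ignored.
    = (2·12 + 2 + 1 − 12 − 1) / 2 = 14 / 2 = 7.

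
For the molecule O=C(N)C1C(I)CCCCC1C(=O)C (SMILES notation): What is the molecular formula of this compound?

Walk through each heavy atom and fill implicit hydrogens from standard valence (C 4, N 3, O 2, S 2, halogen 1):
  atom 1: O, bond orders sum to 2 (valence 2) → 0 H
  atom 2: C, bond orders sum to 4 (valence 4) → 0 H
  atom 3: N, bond orders sum to 1 (valence 3) → 2 H
  atom 4: C, bond orders sum to 3 (valence 4) → 1 H
  atom 5: C, bond orders sum to 3 (valence 4) → 1 H
  atom 6: I (halogen, monovalent) → 0 H
  atom 7: C, bond orders sum to 2 (valence 4) → 2 H
  atom 8: C, bond orders sum to 2 (valence 4) → 2 H
  atom 9: C, bond orders sum to 2 (valence 4) → 2 H
  atom 10: C, bond orders sum to 2 (valence 4) → 2 H
  atom 11: C, bond orders sum to 3 (valence 4) → 1 H
  atom 12: C, bond orders sum to 4 (valence 4) → 0 H
  atom 13: O, bond orders sum to 2 (valence 2) → 0 H
  atom 14: C, bond orders sum to 1 (valence 4) → 3 H
Totals → C:10, H:16, I:1, N:1, O:2.
In Hill order: C10H16INO2.

C10H16INO2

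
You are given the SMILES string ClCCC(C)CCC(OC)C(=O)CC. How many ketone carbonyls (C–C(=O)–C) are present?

1

The ketone motif appears at heavy-atom position 11 in the SMILES.
Other groups present: 1 ether.
Ketone count: 1.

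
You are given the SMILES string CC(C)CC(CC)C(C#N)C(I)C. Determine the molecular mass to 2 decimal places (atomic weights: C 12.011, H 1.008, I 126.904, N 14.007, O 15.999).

293.19 g/mol

First, the molecular formula is C11H20IN (counting implicit H from valence).
  C: 11 × 12.011 = 132.121
  H: 20 × 1.008 = 20.160
  I: 1 × 126.904 = 126.904
  N: 1 × 14.007 = 14.007
Sum: 11×12.011 + 20×1.008 + 1×126.904 + 1×14.007 = 293.192 → 293.19 g/mol.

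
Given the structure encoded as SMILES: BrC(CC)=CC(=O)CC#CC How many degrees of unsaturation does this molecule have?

Degree of unsaturation = (number of rings) + (number of π bonds).
Ring closures in the SMILES: 0.
π bonds: 2 double bonds (each 1 DoU), 1 triple bond (each 2 DoU) → 4 DoU from unsaturation.
Total DoU = 0 + 4 = 4.

4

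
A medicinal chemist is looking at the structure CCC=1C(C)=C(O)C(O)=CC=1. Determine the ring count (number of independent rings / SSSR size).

In SMILES, each pair of matching ring-closure digits denotes one ring-closing bond; the number of such bonds equals the number of independent rings.
Ring-closure bonds here: 1.

1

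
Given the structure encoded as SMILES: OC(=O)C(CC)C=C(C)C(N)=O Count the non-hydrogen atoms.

Every atom symbol written in the SMILES (organic subset) is one heavy atom; implicit H are not written.
Heavy atoms by element → C:8, N:1, O:3.
Total: 12.

12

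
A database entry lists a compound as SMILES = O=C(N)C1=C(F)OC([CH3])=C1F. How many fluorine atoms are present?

2

Scan the SMILES for F atoms (remember two-letter symbols like Cl and Br are single atoms).
Fluorine count: 2.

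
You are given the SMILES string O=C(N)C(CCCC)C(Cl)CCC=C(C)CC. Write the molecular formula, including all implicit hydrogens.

C14H26ClNO

Walk through each heavy atom and fill implicit hydrogens from standard valence (C 4, N 3, O 2, S 2, halogen 1):
  atom 1: O, bond orders sum to 2 (valence 2) → 0 H
  atom 2: C, bond orders sum to 4 (valence 4) → 0 H
  atom 3: N, bond orders sum to 1 (valence 3) → 2 H
  atom 4: C, bond orders sum to 3 (valence 4) → 1 H
  atom 5: C, bond orders sum to 2 (valence 4) → 2 H
  atom 6: C, bond orders sum to 2 (valence 4) → 2 H
  atom 7: C, bond orders sum to 2 (valence 4) → 2 H
  atom 8: C, bond orders sum to 1 (valence 4) → 3 H
  atom 9: C, bond orders sum to 3 (valence 4) → 1 H
  atom 10: Cl (halogen, monovalent) → 0 H
  atom 11: C, bond orders sum to 2 (valence 4) → 2 H
  atom 12: C, bond orders sum to 2 (valence 4) → 2 H
  atom 13: C, bond orders sum to 3 (valence 4) → 1 H
  atom 14: C, bond orders sum to 4 (valence 4) → 0 H
  atom 15: C, bond orders sum to 1 (valence 4) → 3 H
  atom 16: C, bond orders sum to 2 (valence 4) → 2 H
  atom 17: C, bond orders sum to 1 (valence 4) → 3 H
Totals → C:14, H:26, Cl:1, N:1, O:1.
In Hill order: C14H26ClNO.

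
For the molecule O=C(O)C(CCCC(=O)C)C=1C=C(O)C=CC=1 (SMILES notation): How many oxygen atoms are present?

4

Scan the SMILES for O atoms (remember two-letter symbols like Cl and Br are single atoms).
Oxygen count: 4.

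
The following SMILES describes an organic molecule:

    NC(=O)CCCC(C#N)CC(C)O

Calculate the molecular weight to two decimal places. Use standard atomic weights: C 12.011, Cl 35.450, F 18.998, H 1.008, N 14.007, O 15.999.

184.24 g/mol

First, the molecular formula is C9H16N2O2 (counting implicit H from valence).
  C: 9 × 12.011 = 108.099
  H: 16 × 1.008 = 16.128
  N: 2 × 14.007 = 28.014
  O: 2 × 15.999 = 31.998
Sum: 9×12.011 + 16×1.008 + 2×14.007 + 2×15.999 = 184.239 → 184.24 g/mol.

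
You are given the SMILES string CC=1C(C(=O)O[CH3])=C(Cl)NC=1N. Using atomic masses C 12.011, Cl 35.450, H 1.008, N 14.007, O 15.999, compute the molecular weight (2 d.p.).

188.61 g/mol

First, the molecular formula is C7H9ClN2O2 (counting implicit H from valence).
  C: 7 × 12.011 = 84.077
  Cl: 1 × 35.450 = 35.450
  H: 9 × 1.008 = 9.072
  N: 2 × 14.007 = 28.014
  O: 2 × 15.999 = 31.998
Sum: 7×12.011 + 1×35.450 + 9×1.008 + 2×14.007 + 2×15.999 = 188.611 → 188.61 g/mol.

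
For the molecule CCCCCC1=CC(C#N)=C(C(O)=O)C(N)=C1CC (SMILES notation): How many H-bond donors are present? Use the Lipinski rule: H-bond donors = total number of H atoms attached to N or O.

3

Donors: find every N or O and count the H atoms it carries.
  atom 10 (N): bond orders sum to 3 → 0 H
  atom 13 (O): bond orders sum to 1 → 1 H
  atom 14 (O): bond orders sum to 2 → 0 H
  atom 16 (N): bond orders sum to 1 → 2 H
Lipinski HBD = 3.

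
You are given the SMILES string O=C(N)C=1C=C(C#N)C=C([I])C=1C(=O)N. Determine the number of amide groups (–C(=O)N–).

The amide motif appears at heavy-atom positions 2, 13 in the SMILES.
Other groups present: 1 nitrile.
Amide count: 2.

2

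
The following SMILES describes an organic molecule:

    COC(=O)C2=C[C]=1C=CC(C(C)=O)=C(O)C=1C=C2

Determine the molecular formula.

C14H12O4

Walk through each heavy atom and fill implicit hydrogens from standard valence (C 4, N 3, O 2, S 2, halogen 1):
  atom 1: C, bond orders sum to 1 (valence 4) → 3 H
  atom 2: O, bond orders sum to 2 (valence 2) → 0 H
  atom 3: C, bond orders sum to 4 (valence 4) → 0 H
  atom 4: O, bond orders sum to 2 (valence 2) → 0 H
  atom 5: C, bond orders sum to 4 (valence 4) → 0 H
  atom 6: C, bond orders sum to 3 (valence 4) → 1 H
  atom 7: C with explicit H count 0
  atom 8: C, bond orders sum to 3 (valence 4) → 1 H
  atom 9: C, bond orders sum to 3 (valence 4) → 1 H
  atom 10: C, bond orders sum to 4 (valence 4) → 0 H
  atom 11: C, bond orders sum to 4 (valence 4) → 0 H
  atom 12: C, bond orders sum to 1 (valence 4) → 3 H
  atom 13: O, bond orders sum to 2 (valence 2) → 0 H
  atom 14: C, bond orders sum to 4 (valence 4) → 0 H
  atom 15: O, bond orders sum to 1 (valence 2) → 1 H
  atom 16: C, bond orders sum to 4 (valence 4) → 0 H
  atom 17: C, bond orders sum to 3 (valence 4) → 1 H
  atom 18: C, bond orders sum to 3 (valence 4) → 1 H
Totals → C:14, H:12, O:4.
In Hill order: C14H12O4.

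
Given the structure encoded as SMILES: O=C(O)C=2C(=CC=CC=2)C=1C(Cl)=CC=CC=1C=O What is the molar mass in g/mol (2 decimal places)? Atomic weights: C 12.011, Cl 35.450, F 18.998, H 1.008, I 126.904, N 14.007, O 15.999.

260.67 g/mol

First, the molecular formula is C14H9ClO3 (counting implicit H from valence).
  C: 14 × 12.011 = 168.154
  Cl: 1 × 35.450 = 35.450
  H: 9 × 1.008 = 9.072
  O: 3 × 15.999 = 47.997
Sum: 14×12.011 + 1×35.450 + 9×1.008 + 3×15.999 = 260.673 → 260.67 g/mol.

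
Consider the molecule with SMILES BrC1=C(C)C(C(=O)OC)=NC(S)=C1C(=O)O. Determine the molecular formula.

Walk through each heavy atom and fill implicit hydrogens from standard valence (C 4, N 3, O 2, S 2, halogen 1):
  atom 1: Br (halogen, monovalent) → 0 H
  atom 2: C, bond orders sum to 4 (valence 4) → 0 H
  atom 3: C, bond orders sum to 4 (valence 4) → 0 H
  atom 4: C, bond orders sum to 1 (valence 4) → 3 H
  atom 5: C, bond orders sum to 4 (valence 4) → 0 H
  atom 6: C, bond orders sum to 4 (valence 4) → 0 H
  atom 7: O, bond orders sum to 2 (valence 2) → 0 H
  atom 8: O, bond orders sum to 2 (valence 2) → 0 H
  atom 9: C, bond orders sum to 1 (valence 4) → 3 H
  atom 10: N, bond orders sum to 3 (valence 3) → 0 H
  atom 11: C, bond orders sum to 4 (valence 4) → 0 H
  atom 12: S, bond orders sum to 1 (valence 2) → 1 H
  atom 13: C, bond orders sum to 4 (valence 4) → 0 H
  atom 14: C, bond orders sum to 4 (valence 4) → 0 H
  atom 15: O, bond orders sum to 2 (valence 2) → 0 H
  atom 16: O, bond orders sum to 1 (valence 2) → 1 H
Totals → C:9, H:8, Br:1, N:1, O:4, S:1.
In Hill order: C9H8BrNO4S.

C9H8BrNO4S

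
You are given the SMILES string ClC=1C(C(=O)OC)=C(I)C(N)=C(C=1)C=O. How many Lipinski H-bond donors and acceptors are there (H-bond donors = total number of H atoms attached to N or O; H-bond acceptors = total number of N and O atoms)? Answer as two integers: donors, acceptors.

Donors: find every N or O and count the H atoms it carries.
  atom 5 (O): bond orders sum to 2 → 0 H
  atom 6 (O): bond orders sum to 2 → 0 H
  atom 11 (N): bond orders sum to 1 → 2 H
  atom 15 (O): bond orders sum to 2 → 0 H
Lipinski HBD = 2.
Acceptors: N atoms = 1, O atoms = 3 → HBA = 4.

2, 4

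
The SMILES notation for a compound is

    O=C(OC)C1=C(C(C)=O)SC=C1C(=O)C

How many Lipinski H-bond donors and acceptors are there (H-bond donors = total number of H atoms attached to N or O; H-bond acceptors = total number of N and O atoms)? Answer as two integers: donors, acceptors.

0, 4

Donors: find every N or O and count the H atoms it carries.
  atom 1 (O): bond orders sum to 2 → 0 H
  atom 3 (O): bond orders sum to 2 → 0 H
  atom 9 (O): bond orders sum to 2 → 0 H
  atom 14 (O): bond orders sum to 2 → 0 H
Lipinski HBD = 0.
Acceptors: N atoms = 0, O atoms = 4 → HBA = 4.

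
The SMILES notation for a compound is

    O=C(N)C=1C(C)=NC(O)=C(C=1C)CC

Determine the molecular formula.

Walk through each heavy atom and fill implicit hydrogens from standard valence (C 4, N 3, O 2, S 2, halogen 1):
  atom 1: O, bond orders sum to 2 (valence 2) → 0 H
  atom 2: C, bond orders sum to 4 (valence 4) → 0 H
  atom 3: N, bond orders sum to 1 (valence 3) → 2 H
  atom 4: C, bond orders sum to 4 (valence 4) → 0 H
  atom 5: C, bond orders sum to 4 (valence 4) → 0 H
  atom 6: C, bond orders sum to 1 (valence 4) → 3 H
  atom 7: N, bond orders sum to 3 (valence 3) → 0 H
  atom 8: C, bond orders sum to 4 (valence 4) → 0 H
  atom 9: O, bond orders sum to 1 (valence 2) → 1 H
  atom 10: C, bond orders sum to 4 (valence 4) → 0 H
  atom 11: C, bond orders sum to 4 (valence 4) → 0 H
  atom 12: C, bond orders sum to 1 (valence 4) → 3 H
  atom 13: C, bond orders sum to 2 (valence 4) → 2 H
  atom 14: C, bond orders sum to 1 (valence 4) → 3 H
Totals → C:10, H:14, N:2, O:2.
In Hill order: C10H14N2O2.

C10H14N2O2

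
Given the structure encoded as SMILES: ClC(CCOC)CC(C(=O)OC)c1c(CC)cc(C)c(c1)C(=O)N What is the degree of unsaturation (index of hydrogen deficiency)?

6

Molecular formula: C18H26ClNO4.
DoU = (2C + 2 + N − H − X) / 2, where X is the halogen count and O/S are ignored.
    = (2·18 + 2 + 1 − 26 − 1) / 2 = 12 / 2 = 6.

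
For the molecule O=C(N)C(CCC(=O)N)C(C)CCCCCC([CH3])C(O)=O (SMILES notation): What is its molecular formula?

C15H28N2O4

Walk through each heavy atom and fill implicit hydrogens from standard valence (C 4, N 3, O 2, S 2, halogen 1):
  atom 1: O, bond orders sum to 2 (valence 2) → 0 H
  atom 2: C, bond orders sum to 4 (valence 4) → 0 H
  atom 3: N, bond orders sum to 1 (valence 3) → 2 H
  atom 4: C, bond orders sum to 3 (valence 4) → 1 H
  atom 5: C, bond orders sum to 2 (valence 4) → 2 H
  atom 6: C, bond orders sum to 2 (valence 4) → 2 H
  atom 7: C, bond orders sum to 4 (valence 4) → 0 H
  atom 8: O, bond orders sum to 2 (valence 2) → 0 H
  atom 9: N, bond orders sum to 1 (valence 3) → 2 H
  atom 10: C, bond orders sum to 3 (valence 4) → 1 H
  atom 11: C, bond orders sum to 1 (valence 4) → 3 H
  atom 12: C, bond orders sum to 2 (valence 4) → 2 H
  atom 13: C, bond orders sum to 2 (valence 4) → 2 H
  atom 14: C, bond orders sum to 2 (valence 4) → 2 H
  atom 15: C, bond orders sum to 2 (valence 4) → 2 H
  atom 16: C, bond orders sum to 2 (valence 4) → 2 H
  atom 17: C, bond orders sum to 3 (valence 4) → 1 H
  atom 18: C with explicit H count 3
  atom 19: C, bond orders sum to 4 (valence 4) → 0 H
  atom 20: O, bond orders sum to 1 (valence 2) → 1 H
  atom 21: O, bond orders sum to 2 (valence 2) → 0 H
Totals → C:15, H:28, N:2, O:4.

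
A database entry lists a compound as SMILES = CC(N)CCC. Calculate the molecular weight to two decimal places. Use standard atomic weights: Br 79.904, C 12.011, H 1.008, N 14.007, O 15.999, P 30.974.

87.17 g/mol

First, the molecular formula is C5H13N (counting implicit H from valence).
  C: 5 × 12.011 = 60.055
  H: 13 × 1.008 = 13.104
  N: 1 × 14.007 = 14.007
Sum: 5×12.011 + 13×1.008 + 1×14.007 = 87.166 → 87.17 g/mol.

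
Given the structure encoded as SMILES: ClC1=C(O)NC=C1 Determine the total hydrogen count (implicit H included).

Walk through each heavy atom and fill implicit hydrogens from standard valence (C 4, N 3, O 2, S 2, halogen 1):
  atom 1: Cl (halogen, monovalent) → 0 H
  atom 2: C, bond orders sum to 4 (valence 4) → 0 H
  atom 3: C, bond orders sum to 4 (valence 4) → 0 H
  atom 4: O, bond orders sum to 1 (valence 2) → 1 H
  atom 5: N, bond orders sum to 2 (valence 3) → 1 H
  atom 6: C, bond orders sum to 3 (valence 4) → 1 H
  atom 7: C, bond orders sum to 3 (valence 4) → 1 H
Total hydrogens: 4.

4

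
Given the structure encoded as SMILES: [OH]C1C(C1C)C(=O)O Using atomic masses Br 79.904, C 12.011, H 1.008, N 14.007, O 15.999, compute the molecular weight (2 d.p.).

116.12 g/mol

First, the molecular formula is C5H8O3 (counting implicit H from valence).
  C: 5 × 12.011 = 60.055
  H: 8 × 1.008 = 8.064
  O: 3 × 15.999 = 47.997
Sum: 5×12.011 + 8×1.008 + 3×15.999 = 116.116 → 116.12 g/mol.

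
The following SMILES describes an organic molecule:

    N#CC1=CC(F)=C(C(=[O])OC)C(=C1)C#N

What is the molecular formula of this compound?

Walk through each heavy atom and fill implicit hydrogens from standard valence (C 4, N 3, O 2, S 2, halogen 1):
  atom 1: N, bond orders sum to 3 (valence 3) → 0 H
  atom 2: C, bond orders sum to 4 (valence 4) → 0 H
  atom 3: C, bond orders sum to 4 (valence 4) → 0 H
  atom 4: C, bond orders sum to 3 (valence 4) → 1 H
  atom 5: C, bond orders sum to 4 (valence 4) → 0 H
  atom 6: F (halogen, monovalent) → 0 H
  atom 7: C, bond orders sum to 4 (valence 4) → 0 H
  atom 8: C, bond orders sum to 4 (valence 4) → 0 H
  atom 9: O with explicit H count 0
  atom 10: O, bond orders sum to 2 (valence 2) → 0 H
  atom 11: C, bond orders sum to 1 (valence 4) → 3 H
  atom 12: C, bond orders sum to 4 (valence 4) → 0 H
  atom 13: C, bond orders sum to 3 (valence 4) → 1 H
  atom 14: C, bond orders sum to 4 (valence 4) → 0 H
  atom 15: N, bond orders sum to 3 (valence 3) → 0 H
Totals → C:10, H:5, F:1, N:2, O:2.

C10H5FN2O2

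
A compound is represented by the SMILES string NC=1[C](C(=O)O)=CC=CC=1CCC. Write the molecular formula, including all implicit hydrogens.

C10H13NO2

Walk through each heavy atom and fill implicit hydrogens from standard valence (C 4, N 3, O 2, S 2, halogen 1):
  atom 1: N, bond orders sum to 1 (valence 3) → 2 H
  atom 2: C, bond orders sum to 4 (valence 4) → 0 H
  atom 3: C with explicit H count 0
  atom 4: C, bond orders sum to 4 (valence 4) → 0 H
  atom 5: O, bond orders sum to 2 (valence 2) → 0 H
  atom 6: O, bond orders sum to 1 (valence 2) → 1 H
  atom 7: C, bond orders sum to 3 (valence 4) → 1 H
  atom 8: C, bond orders sum to 3 (valence 4) → 1 H
  atom 9: C, bond orders sum to 3 (valence 4) → 1 H
  atom 10: C, bond orders sum to 4 (valence 4) → 0 H
  atom 11: C, bond orders sum to 2 (valence 4) → 2 H
  atom 12: C, bond orders sum to 2 (valence 4) → 2 H
  atom 13: C, bond orders sum to 1 (valence 4) → 3 H
Totals → C:10, H:13, N:1, O:2.
In Hill order: C10H13NO2.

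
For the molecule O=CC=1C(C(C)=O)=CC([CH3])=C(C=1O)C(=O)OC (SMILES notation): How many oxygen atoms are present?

Scan the SMILES for O atoms (remember two-letter symbols like Cl and Br are single atoms).
Oxygen count: 5.

5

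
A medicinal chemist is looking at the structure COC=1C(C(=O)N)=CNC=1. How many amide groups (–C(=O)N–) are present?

The amide motif appears at heavy-atom position 5 in the SMILES.
Other groups present: 1 ether.
Amide count: 1.

1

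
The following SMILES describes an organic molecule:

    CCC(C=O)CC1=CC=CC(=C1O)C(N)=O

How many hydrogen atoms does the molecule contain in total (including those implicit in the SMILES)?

Walk through each heavy atom and fill implicit hydrogens from standard valence (C 4, N 3, O 2, S 2, halogen 1):
  atom 1: C, bond orders sum to 1 (valence 4) → 3 H
  atom 2: C, bond orders sum to 2 (valence 4) → 2 H
  atom 3: C, bond orders sum to 3 (valence 4) → 1 H
  atom 4: C, bond orders sum to 3 (valence 4) → 1 H
  atom 5: O, bond orders sum to 2 (valence 2) → 0 H
  atom 6: C, bond orders sum to 2 (valence 4) → 2 H
  atom 7: C, bond orders sum to 4 (valence 4) → 0 H
  atom 8: C, bond orders sum to 3 (valence 4) → 1 H
  atom 9: C, bond orders sum to 3 (valence 4) → 1 H
  atom 10: C, bond orders sum to 3 (valence 4) → 1 H
  atom 11: C, bond orders sum to 4 (valence 4) → 0 H
  atom 12: C, bond orders sum to 4 (valence 4) → 0 H
  atom 13: O, bond orders sum to 1 (valence 2) → 1 H
  atom 14: C, bond orders sum to 4 (valence 4) → 0 H
  atom 15: N, bond orders sum to 1 (valence 3) → 2 H
  atom 16: O, bond orders sum to 2 (valence 2) → 0 H
Total hydrogens: 15.

15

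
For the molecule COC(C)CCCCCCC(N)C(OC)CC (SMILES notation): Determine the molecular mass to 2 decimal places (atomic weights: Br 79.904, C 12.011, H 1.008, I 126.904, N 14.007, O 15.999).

First, the molecular formula is C14H31NO2 (counting implicit H from valence).
  C: 14 × 12.011 = 168.154
  H: 31 × 1.008 = 31.248
  N: 1 × 14.007 = 14.007
  O: 2 × 15.999 = 31.998
Sum: 14×12.011 + 31×1.008 + 1×14.007 + 2×15.999 = 245.407 → 245.41 g/mol.

245.41 g/mol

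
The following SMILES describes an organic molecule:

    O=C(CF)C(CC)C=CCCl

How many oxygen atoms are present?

Scan the SMILES for O atoms (remember two-letter symbols like Cl and Br are single atoms).
Oxygen count: 1.

1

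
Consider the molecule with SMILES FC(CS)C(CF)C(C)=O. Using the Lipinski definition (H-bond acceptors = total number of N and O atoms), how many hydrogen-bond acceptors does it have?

N atoms: 0; O atoms: 1.
Lipinski HBA = 0 + 1 = 1.

1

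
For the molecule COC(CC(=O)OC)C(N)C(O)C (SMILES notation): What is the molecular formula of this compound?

C8H17NO4

Walk through each heavy atom and fill implicit hydrogens from standard valence (C 4, N 3, O 2, S 2, halogen 1):
  atom 1: C, bond orders sum to 1 (valence 4) → 3 H
  atom 2: O, bond orders sum to 2 (valence 2) → 0 H
  atom 3: C, bond orders sum to 3 (valence 4) → 1 H
  atom 4: C, bond orders sum to 2 (valence 4) → 2 H
  atom 5: C, bond orders sum to 4 (valence 4) → 0 H
  atom 6: O, bond orders sum to 2 (valence 2) → 0 H
  atom 7: O, bond orders sum to 2 (valence 2) → 0 H
  atom 8: C, bond orders sum to 1 (valence 4) → 3 H
  atom 9: C, bond orders sum to 3 (valence 4) → 1 H
  atom 10: N, bond orders sum to 1 (valence 3) → 2 H
  atom 11: C, bond orders sum to 3 (valence 4) → 1 H
  atom 12: O, bond orders sum to 1 (valence 2) → 1 H
  atom 13: C, bond orders sum to 1 (valence 4) → 3 H
Totals → C:8, H:17, N:1, O:4.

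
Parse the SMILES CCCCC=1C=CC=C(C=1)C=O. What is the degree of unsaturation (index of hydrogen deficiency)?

Degree of unsaturation = (number of rings) + (number of π bonds).
Ring closures in the SMILES: 1.
π bonds: 4 double bonds (each 1 DoU) → 4 DoU from unsaturation.
Total DoU = 1 + 4 = 5.

5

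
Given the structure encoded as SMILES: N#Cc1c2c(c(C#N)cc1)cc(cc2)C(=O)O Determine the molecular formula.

Walk through each heavy atom and fill implicit hydrogens from standard valence (C 4, N 3, O 2, S 2, halogen 1); for lowercase aromatic atoms, an aromatic c carries 1 H when it has two neighbours and 0 H with three, and aromatic n carries 0 H:
  atom 1: N, bond orders sum to 3 (valence 3) → 0 H
  atom 2: C, bond orders sum to 4 (valence 4) → 0 H
  atom 3: aromatic c, 3 neighbours → 0 H
  atom 4: aromatic c, 3 neighbours → 0 H
  atom 5: aromatic c, 3 neighbours → 0 H
  atom 6: aromatic c, 3 neighbours → 0 H
  atom 7: C, bond orders sum to 4 (valence 4) → 0 H
  atom 8: N, bond orders sum to 3 (valence 3) → 0 H
  atom 9: aromatic c, 2 neighbours → 1 H
  atom 10: aromatic c, 2 neighbours → 1 H
  atom 11: aromatic c, 2 neighbours → 1 H
  atom 12: aromatic c, 3 neighbours → 0 H
  atom 13: aromatic c, 2 neighbours → 1 H
  atom 14: aromatic c, 2 neighbours → 1 H
  atom 15: C, bond orders sum to 4 (valence 4) → 0 H
  atom 16: O, bond orders sum to 2 (valence 2) → 0 H
  atom 17: O, bond orders sum to 1 (valence 2) → 1 H
Totals → C:13, H:6, N:2, O:2.
In Hill order: C13H6N2O2.

C13H6N2O2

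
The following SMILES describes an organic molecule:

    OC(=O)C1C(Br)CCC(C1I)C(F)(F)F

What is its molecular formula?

C8H9BrF3IO2

Walk through each heavy atom and fill implicit hydrogens from standard valence (C 4, N 3, O 2, S 2, halogen 1):
  atom 1: O, bond orders sum to 1 (valence 2) → 1 H
  atom 2: C, bond orders sum to 4 (valence 4) → 0 H
  atom 3: O, bond orders sum to 2 (valence 2) → 0 H
  atom 4: C, bond orders sum to 3 (valence 4) → 1 H
  atom 5: C, bond orders sum to 3 (valence 4) → 1 H
  atom 6: Br (halogen, monovalent) → 0 H
  atom 7: C, bond orders sum to 2 (valence 4) → 2 H
  atom 8: C, bond orders sum to 2 (valence 4) → 2 H
  atom 9: C, bond orders sum to 3 (valence 4) → 1 H
  atom 10: C, bond orders sum to 3 (valence 4) → 1 H
  atom 11: I (halogen, monovalent) → 0 H
  atom 12: C, bond orders sum to 4 (valence 4) → 0 H
  atom 13: F (halogen, monovalent) → 0 H
  atom 14: F (halogen, monovalent) → 0 H
  atom 15: F (halogen, monovalent) → 0 H
Totals → C:8, H:9, Br:1, F:3, I:1, O:2.
In Hill order: C8H9BrF3IO2.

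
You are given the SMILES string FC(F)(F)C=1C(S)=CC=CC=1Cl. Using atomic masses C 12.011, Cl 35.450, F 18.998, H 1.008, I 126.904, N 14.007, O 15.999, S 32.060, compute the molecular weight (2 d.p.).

212.61 g/mol

First, the molecular formula is C7H4ClF3S (counting implicit H from valence).
  C: 7 × 12.011 = 84.077
  Cl: 1 × 35.450 = 35.450
  F: 3 × 18.998 = 56.994
  H: 4 × 1.008 = 4.032
  S: 1 × 32.060 = 32.060
Sum: 7×12.011 + 1×35.450 + 3×18.998 + 4×1.008 + 1×32.060 = 212.613 → 212.61 g/mol.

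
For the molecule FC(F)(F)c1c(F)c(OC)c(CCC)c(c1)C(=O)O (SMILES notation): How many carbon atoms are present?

12

Count every carbon token in the SMILES (each C, including those in ring-closure positions and inside branches).
Carbon count: 12.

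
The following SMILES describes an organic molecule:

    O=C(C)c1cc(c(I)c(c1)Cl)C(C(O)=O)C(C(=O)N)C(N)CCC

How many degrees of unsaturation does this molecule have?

Molecular formula: C16H20ClIN2O4.
DoU = (2C + 2 + N − H − X) / 2, where X is the halogen count and O/S are ignored.
    = (2·16 + 2 + 2 − 20 − 2) / 2 = 14 / 2 = 7.

7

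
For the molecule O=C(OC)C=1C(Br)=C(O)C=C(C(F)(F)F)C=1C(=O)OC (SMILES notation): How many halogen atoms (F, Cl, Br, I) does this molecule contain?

4

Halogen atoms appear at heavy-atom positions 7, 13, 14, 15 (1×Br, 3×F).
Other groups present: 2 ester, 1 hydroxyl.
Halogen count: 4.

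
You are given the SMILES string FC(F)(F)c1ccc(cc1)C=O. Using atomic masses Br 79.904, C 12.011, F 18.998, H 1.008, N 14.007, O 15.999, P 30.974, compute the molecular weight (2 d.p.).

174.12 g/mol

First, the molecular formula is C8H5F3O (counting implicit H from valence).
  C: 8 × 12.011 = 96.088
  F: 3 × 18.998 = 56.994
  H: 5 × 1.008 = 5.040
  O: 1 × 15.999 = 15.999
Sum: 8×12.011 + 3×18.998 + 5×1.008 + 1×15.999 = 174.121 → 174.12 g/mol.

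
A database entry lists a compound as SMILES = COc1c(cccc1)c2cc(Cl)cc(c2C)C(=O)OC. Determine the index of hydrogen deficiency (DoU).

9

Molecular formula: C16H15ClO3.
DoU = (2C + 2 + N − H − X) / 2, where X is the halogen count and O/S are ignored.
    = (2·16 + 2 + 0 − 15 − 1) / 2 = 18 / 2 = 9.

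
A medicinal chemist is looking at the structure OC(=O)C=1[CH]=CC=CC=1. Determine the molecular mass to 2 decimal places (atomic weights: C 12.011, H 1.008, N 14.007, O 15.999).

122.12 g/mol

First, the molecular formula is C7H6O2 (counting implicit H from valence).
  C: 7 × 12.011 = 84.077
  H: 6 × 1.008 = 6.048
  O: 2 × 15.999 = 31.998
Sum: 7×12.011 + 6×1.008 + 2×15.999 = 122.123 → 122.12 g/mol.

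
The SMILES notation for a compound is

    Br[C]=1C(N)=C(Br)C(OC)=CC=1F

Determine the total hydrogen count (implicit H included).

Walk through each heavy atom and fill implicit hydrogens from standard valence (C 4, N 3, O 2, S 2, halogen 1):
  atom 1: Br (halogen, monovalent) → 0 H
  atom 2: C with explicit H count 0
  atom 3: C, bond orders sum to 4 (valence 4) → 0 H
  atom 4: N, bond orders sum to 1 (valence 3) → 2 H
  atom 5: C, bond orders sum to 4 (valence 4) → 0 H
  atom 6: Br (halogen, monovalent) → 0 H
  atom 7: C, bond orders sum to 4 (valence 4) → 0 H
  atom 8: O, bond orders sum to 2 (valence 2) → 0 H
  atom 9: C, bond orders sum to 1 (valence 4) → 3 H
  atom 10: C, bond orders sum to 3 (valence 4) → 1 H
  atom 11: C, bond orders sum to 4 (valence 4) → 0 H
  atom 12: F (halogen, monovalent) → 0 H
Total hydrogens: 6.

6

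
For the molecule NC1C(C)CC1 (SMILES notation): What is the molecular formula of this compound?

C5H11N

Walk through each heavy atom and fill implicit hydrogens from standard valence (C 4, N 3, O 2, S 2, halogen 1):
  atom 1: N, bond orders sum to 1 (valence 3) → 2 H
  atom 2: C, bond orders sum to 3 (valence 4) → 1 H
  atom 3: C, bond orders sum to 3 (valence 4) → 1 H
  atom 4: C, bond orders sum to 1 (valence 4) → 3 H
  atom 5: C, bond orders sum to 2 (valence 4) → 2 H
  atom 6: C, bond orders sum to 2 (valence 4) → 2 H
Totals → C:5, H:11, N:1.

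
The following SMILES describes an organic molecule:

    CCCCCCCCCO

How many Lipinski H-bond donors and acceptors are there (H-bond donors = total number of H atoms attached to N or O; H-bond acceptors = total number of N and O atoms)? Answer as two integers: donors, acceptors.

1, 1

Donors: find every N or O and count the H atoms it carries.
  atom 10 (O): bond orders sum to 1 → 1 H
Lipinski HBD = 1.
Acceptors: N atoms = 0, O atoms = 1 → HBA = 1.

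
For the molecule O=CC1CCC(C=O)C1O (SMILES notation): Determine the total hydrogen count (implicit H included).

Walk through each heavy atom and fill implicit hydrogens from standard valence (C 4, N 3, O 2, S 2, halogen 1):
  atom 1: O, bond orders sum to 2 (valence 2) → 0 H
  atom 2: C, bond orders sum to 3 (valence 4) → 1 H
  atom 3: C, bond orders sum to 3 (valence 4) → 1 H
  atom 4: C, bond orders sum to 2 (valence 4) → 2 H
  atom 5: C, bond orders sum to 2 (valence 4) → 2 H
  atom 6: C, bond orders sum to 3 (valence 4) → 1 H
  atom 7: C, bond orders sum to 3 (valence 4) → 1 H
  atom 8: O, bond orders sum to 2 (valence 2) → 0 H
  atom 9: C, bond orders sum to 3 (valence 4) → 1 H
  atom 10: O, bond orders sum to 1 (valence 2) → 1 H
Total hydrogens: 10.

10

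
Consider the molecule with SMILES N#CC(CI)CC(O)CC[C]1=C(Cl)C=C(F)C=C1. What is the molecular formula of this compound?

Walk through each heavy atom and fill implicit hydrogens from standard valence (C 4, N 3, O 2, S 2, halogen 1):
  atom 1: N, bond orders sum to 3 (valence 3) → 0 H
  atom 2: C, bond orders sum to 4 (valence 4) → 0 H
  atom 3: C, bond orders sum to 3 (valence 4) → 1 H
  atom 4: C, bond orders sum to 2 (valence 4) → 2 H
  atom 5: I (halogen, monovalent) → 0 H
  atom 6: C, bond orders sum to 2 (valence 4) → 2 H
  atom 7: C, bond orders sum to 3 (valence 4) → 1 H
  atom 8: O, bond orders sum to 1 (valence 2) → 1 H
  atom 9: C, bond orders sum to 2 (valence 4) → 2 H
  atom 10: C, bond orders sum to 2 (valence 4) → 2 H
  atom 11: C with explicit H count 0
  atom 12: C, bond orders sum to 4 (valence 4) → 0 H
  atom 13: Cl (halogen, monovalent) → 0 H
  atom 14: C, bond orders sum to 3 (valence 4) → 1 H
  atom 15: C, bond orders sum to 4 (valence 4) → 0 H
  atom 16: F (halogen, monovalent) → 0 H
  atom 17: C, bond orders sum to 3 (valence 4) → 1 H
  atom 18: C, bond orders sum to 3 (valence 4) → 1 H
Totals → C:13, H:14, Cl:1, F:1, I:1, N:1, O:1.
In Hill order: C13H14ClFINO.

C13H14ClFINO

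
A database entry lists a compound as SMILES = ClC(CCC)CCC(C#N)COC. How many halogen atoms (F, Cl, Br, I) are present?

1

Halogen atoms appear at heavy-atom position 1 (1×Cl).
Other groups present: 1 ether, 1 nitrile.
Halogen count: 1.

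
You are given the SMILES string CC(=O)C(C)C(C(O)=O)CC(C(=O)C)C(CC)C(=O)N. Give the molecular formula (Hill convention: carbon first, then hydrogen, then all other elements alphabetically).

Walk through each heavy atom and fill implicit hydrogens from standard valence (C 4, N 3, O 2, S 2, halogen 1):
  atom 1: C, bond orders sum to 1 (valence 4) → 3 H
  atom 2: C, bond orders sum to 4 (valence 4) → 0 H
  atom 3: O, bond orders sum to 2 (valence 2) → 0 H
  atom 4: C, bond orders sum to 3 (valence 4) → 1 H
  atom 5: C, bond orders sum to 1 (valence 4) → 3 H
  atom 6: C, bond orders sum to 3 (valence 4) → 1 H
  atom 7: C, bond orders sum to 4 (valence 4) → 0 H
  atom 8: O, bond orders sum to 1 (valence 2) → 1 H
  atom 9: O, bond orders sum to 2 (valence 2) → 0 H
  atom 10: C, bond orders sum to 2 (valence 4) → 2 H
  atom 11: C, bond orders sum to 3 (valence 4) → 1 H
  atom 12: C, bond orders sum to 4 (valence 4) → 0 H
  atom 13: O, bond orders sum to 2 (valence 2) → 0 H
  atom 14: C, bond orders sum to 1 (valence 4) → 3 H
  atom 15: C, bond orders sum to 3 (valence 4) → 1 H
  atom 16: C, bond orders sum to 2 (valence 4) → 2 H
  atom 17: C, bond orders sum to 1 (valence 4) → 3 H
  atom 18: C, bond orders sum to 4 (valence 4) → 0 H
  atom 19: O, bond orders sum to 2 (valence 2) → 0 H
  atom 20: N, bond orders sum to 1 (valence 3) → 2 H
Totals → C:14, H:23, N:1, O:5.

C14H23NO5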